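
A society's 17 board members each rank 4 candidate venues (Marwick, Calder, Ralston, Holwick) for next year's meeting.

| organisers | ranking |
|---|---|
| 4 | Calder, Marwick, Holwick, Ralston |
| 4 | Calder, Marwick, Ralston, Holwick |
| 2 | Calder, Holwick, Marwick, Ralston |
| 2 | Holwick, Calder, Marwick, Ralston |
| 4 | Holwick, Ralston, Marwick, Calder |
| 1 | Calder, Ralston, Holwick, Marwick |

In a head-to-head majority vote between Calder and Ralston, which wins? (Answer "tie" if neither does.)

Ballots ranking Calder above Ralston: 4 + 4 + 2 + 2 + 1 = 13.
Ballots ranking Ralston above Calder: 17 − 13 = 4.
Calder wins the head-to-head 13–4.

Calder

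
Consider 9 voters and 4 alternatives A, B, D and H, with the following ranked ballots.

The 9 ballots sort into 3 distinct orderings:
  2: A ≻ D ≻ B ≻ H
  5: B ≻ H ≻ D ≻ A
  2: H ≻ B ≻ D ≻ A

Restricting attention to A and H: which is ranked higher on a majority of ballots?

Ballots ranking A above H: 2.
Ballots ranking H above A: 9 − 2 = 7.
H wins the head-to-head 7–2.

H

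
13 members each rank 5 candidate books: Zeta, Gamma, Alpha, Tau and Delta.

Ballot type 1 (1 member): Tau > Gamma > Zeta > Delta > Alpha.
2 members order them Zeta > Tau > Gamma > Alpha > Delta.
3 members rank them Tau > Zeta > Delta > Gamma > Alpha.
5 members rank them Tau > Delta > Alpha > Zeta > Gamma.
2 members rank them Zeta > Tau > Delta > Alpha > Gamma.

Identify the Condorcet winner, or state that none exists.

Tau

Check each pair by majority over 13 ballots:
Zeta vs Gamma: Zeta wins 12–1.
Zeta vs Alpha: Zeta, 8–5.
Zeta vs Tau: Tau, 9–4.
Zeta–Delta: Zeta 8–5.
Gamma–Alpha: Alpha 7–6.
Gamma vs Tau: Tau, 13–0.
Gamma–Delta: Delta 10–3.
Alpha vs Tau: Tau wins 13–0.
Alpha vs Delta: Delta, 11–2.
Tau vs Delta: Tau wins 13–0.
Tau wins every pairwise contest, so Tau is the Condorcet winner.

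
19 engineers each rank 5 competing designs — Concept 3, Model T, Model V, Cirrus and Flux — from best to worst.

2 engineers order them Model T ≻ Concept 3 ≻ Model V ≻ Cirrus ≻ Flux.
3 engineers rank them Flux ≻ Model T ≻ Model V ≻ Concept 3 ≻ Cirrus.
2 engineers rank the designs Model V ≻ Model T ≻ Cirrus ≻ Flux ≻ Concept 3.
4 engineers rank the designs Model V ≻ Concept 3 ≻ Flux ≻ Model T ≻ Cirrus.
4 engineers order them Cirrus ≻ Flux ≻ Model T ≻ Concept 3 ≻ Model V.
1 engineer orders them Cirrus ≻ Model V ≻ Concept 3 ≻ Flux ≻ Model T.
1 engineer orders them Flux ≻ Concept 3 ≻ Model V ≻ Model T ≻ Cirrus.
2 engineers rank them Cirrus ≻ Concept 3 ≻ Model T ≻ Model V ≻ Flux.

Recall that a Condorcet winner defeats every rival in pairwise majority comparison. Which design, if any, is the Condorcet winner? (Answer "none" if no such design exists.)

Head-to-head results (19 engineers):
Concept 3 vs Model T: Concept 3 is ranked higher on 4+1+1+2 = 8 ballots, Model T on 11. Model T wins 11–8.
Concept 3 vs Model V: Model V wins 10–9.
Concept 3 vs Cirrus: 10 to 9, Concept 3.
Concept 3 vs Flux: Flux, 10–9.
Model T vs Model V: Model T wins 11–8.
Model T–Cirrus: Model T 12–7.
Model T vs Flux: Flux, 13–6.
Model V vs Cirrus: Model V preferred on 2+3+2+4+1 = 12 ballots; Model V wins 12–7.
Model V vs Flux: 2+2+4+1+2 = 11 for Model V, 8 for Flux — Model V by 11–8.
Cirrus vs Flux: Cirrus preferred on 2+2+4+1+2 = 11 ballots; Cirrus wins 11–8.
No design is unbeaten: Concept 3 loses to Model T; Model T loses to Flux; Model V loses to Model T; Cirrus loses to Concept 3; Flux loses to Model V. In particular Concept 3 > Cirrus > Flux > Concept 3 is a majority cycle — no Condorcet winner exists.

none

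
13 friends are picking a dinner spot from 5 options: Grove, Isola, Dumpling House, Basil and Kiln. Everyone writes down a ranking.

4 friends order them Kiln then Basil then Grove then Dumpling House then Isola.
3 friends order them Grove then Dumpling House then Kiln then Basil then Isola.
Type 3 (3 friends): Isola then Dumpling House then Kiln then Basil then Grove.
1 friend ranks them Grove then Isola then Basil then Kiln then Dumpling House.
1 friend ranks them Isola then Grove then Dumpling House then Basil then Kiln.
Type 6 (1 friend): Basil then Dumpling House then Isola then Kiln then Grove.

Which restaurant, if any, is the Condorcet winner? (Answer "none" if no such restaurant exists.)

Check each pair by majority over 13 ballots:
Grove vs Isola: Grove preferred on 4+3+1 = 8 ballots; Grove wins 8–5.
Grove vs Dumpling House: Grove, 9–4.
Grove–Basil: Basil 8–5.
Grove vs Kiln: Kiln wins 8–5.
Isola vs Dumpling House: Dumpling House, 8–5.
Isola vs Basil: 3+1+1 = 5 for Isola, 8 for Basil — Basil by 8–5.
Isola vs Kiln: Isola preferred on 3+1+1+1 = 6 ballots; Kiln wins 7–6.
Dumpling House vs Basil: Dumpling House is ranked higher on 3+3+1 = 7 ballots, Basil on 6. Dumpling House wins 7–6.
Dumpling House vs Kiln: Dumpling House preferred on 3+3+1+1 = 8 ballots; Dumpling House wins 8–5.
Basil vs Kiln: Kiln, 10–3.
Each restaurant drops at least one matchup (Grove loses to Basil; Isola loses to Grove; Dumpling House loses to Grove; Basil loses to Dumpling House; Kiln loses to Dumpling House); the cycle Grove beats Dumpling House beats Basil beats Grove rules out a Condorcet winner.

none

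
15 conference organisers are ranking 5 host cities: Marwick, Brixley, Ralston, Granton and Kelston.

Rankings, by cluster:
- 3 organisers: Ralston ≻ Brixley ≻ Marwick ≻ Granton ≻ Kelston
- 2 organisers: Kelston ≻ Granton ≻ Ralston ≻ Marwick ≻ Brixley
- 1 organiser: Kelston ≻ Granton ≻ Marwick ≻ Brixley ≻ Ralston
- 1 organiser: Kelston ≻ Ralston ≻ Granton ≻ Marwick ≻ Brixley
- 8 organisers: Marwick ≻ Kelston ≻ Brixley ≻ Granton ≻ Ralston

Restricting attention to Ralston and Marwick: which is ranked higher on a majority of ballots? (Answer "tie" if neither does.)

Marwick

Ballots ranking Ralston above Marwick: 3 + 2 + 1 = 6.
Ballots ranking Marwick above Ralston: 15 − 6 = 9.
Marwick wins the head-to-head 9–6.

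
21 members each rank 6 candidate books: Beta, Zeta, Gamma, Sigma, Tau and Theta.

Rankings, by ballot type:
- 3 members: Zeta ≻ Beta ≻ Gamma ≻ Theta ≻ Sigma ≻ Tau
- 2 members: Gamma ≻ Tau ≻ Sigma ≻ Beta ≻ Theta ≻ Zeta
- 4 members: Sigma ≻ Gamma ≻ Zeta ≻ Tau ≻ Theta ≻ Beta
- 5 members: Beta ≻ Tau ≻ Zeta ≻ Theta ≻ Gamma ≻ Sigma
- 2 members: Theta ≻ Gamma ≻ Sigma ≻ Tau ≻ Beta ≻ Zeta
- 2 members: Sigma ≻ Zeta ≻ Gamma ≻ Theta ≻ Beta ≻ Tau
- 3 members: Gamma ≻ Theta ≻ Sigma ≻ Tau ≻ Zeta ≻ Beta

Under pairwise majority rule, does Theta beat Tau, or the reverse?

Tau

Ballots ranking Theta above Tau: 3 + 2 + 2 + 3 = 10.
Ballots ranking Tau above Theta: 21 − 10 = 11.
Tau wins the head-to-head 11–10.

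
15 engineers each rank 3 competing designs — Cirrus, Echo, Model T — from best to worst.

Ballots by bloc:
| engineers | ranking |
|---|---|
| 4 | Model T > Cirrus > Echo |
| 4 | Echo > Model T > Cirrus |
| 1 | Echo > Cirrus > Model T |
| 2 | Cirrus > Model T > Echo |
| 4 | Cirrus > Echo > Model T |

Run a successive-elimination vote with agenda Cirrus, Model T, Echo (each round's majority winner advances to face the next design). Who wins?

Echo

Round 1: Cirrus vs Model T — 7–8, Model T advances.
Round 2: Model T vs Echo — 6–9, Echo advances.
Echo survives the agenda.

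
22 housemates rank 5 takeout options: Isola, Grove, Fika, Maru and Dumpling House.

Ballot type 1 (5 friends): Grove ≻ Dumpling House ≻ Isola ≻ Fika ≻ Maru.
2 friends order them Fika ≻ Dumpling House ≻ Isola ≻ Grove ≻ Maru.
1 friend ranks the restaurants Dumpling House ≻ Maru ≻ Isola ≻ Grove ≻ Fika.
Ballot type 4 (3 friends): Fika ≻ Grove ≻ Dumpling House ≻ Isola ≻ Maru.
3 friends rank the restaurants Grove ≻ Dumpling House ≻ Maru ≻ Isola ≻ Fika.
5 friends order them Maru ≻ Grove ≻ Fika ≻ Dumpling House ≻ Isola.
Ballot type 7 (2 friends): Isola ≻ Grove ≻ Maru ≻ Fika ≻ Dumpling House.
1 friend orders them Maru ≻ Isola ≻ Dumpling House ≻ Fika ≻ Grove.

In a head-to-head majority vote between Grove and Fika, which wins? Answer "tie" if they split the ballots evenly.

Ballots ranking Grove above Fika: 5 + 1 + 3 + 5 + 2 = 16.
Ballots ranking Fika above Grove: 22 − 16 = 6.
Grove wins the head-to-head 16–6.

Grove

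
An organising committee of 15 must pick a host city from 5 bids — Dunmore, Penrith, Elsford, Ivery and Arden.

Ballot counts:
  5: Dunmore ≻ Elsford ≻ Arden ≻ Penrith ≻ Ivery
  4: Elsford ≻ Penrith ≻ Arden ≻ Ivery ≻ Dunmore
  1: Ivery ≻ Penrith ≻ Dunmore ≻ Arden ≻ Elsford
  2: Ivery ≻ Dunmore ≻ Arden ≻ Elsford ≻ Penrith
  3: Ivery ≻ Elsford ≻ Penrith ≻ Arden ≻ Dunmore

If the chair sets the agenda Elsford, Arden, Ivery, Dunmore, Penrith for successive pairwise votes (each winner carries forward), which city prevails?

Penrith

Round 1: Elsford vs Arden — 12–3, Elsford advances.
Round 2: Elsford vs Ivery — 9–6, Elsford advances.
Round 3: Elsford vs Dunmore — 7–8, Dunmore advances.
Round 4: Dunmore vs Penrith — 7–8, Penrith advances.
Penrith survives the agenda.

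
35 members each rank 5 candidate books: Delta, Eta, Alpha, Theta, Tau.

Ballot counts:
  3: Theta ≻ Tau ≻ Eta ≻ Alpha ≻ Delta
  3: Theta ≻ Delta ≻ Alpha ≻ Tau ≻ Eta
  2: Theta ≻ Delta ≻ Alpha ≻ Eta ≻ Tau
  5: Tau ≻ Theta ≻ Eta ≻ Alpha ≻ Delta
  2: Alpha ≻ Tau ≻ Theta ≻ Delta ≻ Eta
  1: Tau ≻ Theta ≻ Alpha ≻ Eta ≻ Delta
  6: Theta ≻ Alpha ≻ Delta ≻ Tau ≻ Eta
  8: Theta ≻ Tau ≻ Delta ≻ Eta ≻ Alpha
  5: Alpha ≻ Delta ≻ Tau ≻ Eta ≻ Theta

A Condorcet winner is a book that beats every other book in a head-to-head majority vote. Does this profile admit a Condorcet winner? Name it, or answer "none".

Theta

Head-to-head results (35 members):
Delta vs Eta: Delta, 26–9.
Delta vs Alpha: Delta is ranked higher on 3+2+8 = 13 ballots, Alpha on 22. Alpha wins 22–13.
Delta vs Theta: 5 to 30, Theta.
Delta vs Tau: Delta is ranked higher on 3+2+6+5 = 16 ballots, Tau on 19. Tau wins 19–16.
Eta vs Alpha: Alpha, 19–16.
Eta vs Theta: 5 for Eta, 30 for Theta — Theta by 30–5.
Eta vs Tau: Tau, 33–2.
Alpha vs Theta: Alpha preferred on 2+5 = 7 ballots; Theta wins 28–7.
Alpha vs Tau: Alpha preferred on 3+2+2+6+5 = 18 ballots; Alpha wins 18–17.
Theta vs Tau: 22 to 13, Theta.
Theta wins every pairwise contest, so Theta is the Condorcet winner.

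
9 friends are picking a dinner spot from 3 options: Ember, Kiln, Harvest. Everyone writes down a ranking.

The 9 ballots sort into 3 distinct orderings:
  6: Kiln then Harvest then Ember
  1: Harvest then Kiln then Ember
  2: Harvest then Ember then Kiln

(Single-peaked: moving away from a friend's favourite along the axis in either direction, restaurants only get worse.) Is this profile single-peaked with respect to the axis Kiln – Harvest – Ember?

Axis positions: Kiln=1, Harvest=2, Ember=3.
Group 1 (peak Kiln at position 1): ranking walks positions 1-2-3, expanding outward from the peak — single-peaked.
Group 2 (peak Harvest at position 2): ranking walks positions 2-1-3, expanding outward from the peak — single-peaked.
Group 3 (peak Harvest at position 2): ranking walks positions 2-3-1, expanding outward from the peak — single-peaked.
Every ranking is single-peaked on this axis.

yes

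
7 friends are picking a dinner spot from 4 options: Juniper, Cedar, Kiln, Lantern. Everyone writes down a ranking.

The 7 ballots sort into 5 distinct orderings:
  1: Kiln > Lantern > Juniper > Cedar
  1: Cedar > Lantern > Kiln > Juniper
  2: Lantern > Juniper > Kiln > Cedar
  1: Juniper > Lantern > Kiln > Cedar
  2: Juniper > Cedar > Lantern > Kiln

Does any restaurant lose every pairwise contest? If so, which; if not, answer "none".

Head-to-head results (7 friends):
Juniper vs Cedar: Juniper is ranked higher on 1+2+1+2 = 6 ballots, Cedar on 1. Juniper wins 6–1.
Juniper vs Kiln: Juniper is ranked higher on 2+1+2 = 5 ballots, Kiln on 2. Juniper wins 5–2.
Juniper–Lantern: Lantern 4–3.
Cedar vs Kiln: Cedar preferred on 1+2 = 3 ballots; Kiln wins 4–3.
Cedar vs Lantern: 3 to 4, Lantern.
Kiln vs Lantern: 1 to 6, Lantern.
Cedar is beaten in every head-to-head and is the Condorcet loser.

Cedar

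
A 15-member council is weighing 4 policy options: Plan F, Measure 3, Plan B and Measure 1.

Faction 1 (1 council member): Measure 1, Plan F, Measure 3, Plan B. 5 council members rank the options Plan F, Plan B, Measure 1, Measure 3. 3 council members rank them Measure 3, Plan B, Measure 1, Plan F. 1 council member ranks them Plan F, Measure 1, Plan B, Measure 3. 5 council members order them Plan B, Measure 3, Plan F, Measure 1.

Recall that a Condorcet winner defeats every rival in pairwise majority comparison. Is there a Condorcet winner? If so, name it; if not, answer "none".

Check each pair by majority over 15 ballots:
Plan F vs Measure 3: 7 to 8, Measure 3.
Plan F vs Plan B: 1+5+1 = 7 for Plan F, 8 for Plan B — Plan B by 8–7.
Plan F vs Measure 1: Plan F preferred on 5+1+5 = 11 ballots; Plan F wins 11–4.
Measure 3 vs Plan B: Measure 3 is ranked higher on 1+3 = 4 ballots, Plan B on 11. Plan B wins 11–4.
Measure 3 vs Measure 1: Measure 3 preferred on 3+5 = 8 ballots; Measure 3 wins 8–7.
Plan B vs Measure 1: Plan B is ranked higher on 5+3+5 = 13 ballots, Measure 1 on 2. Plan B wins 13–2.
Plan B wins every pairwise contest, so Plan B is the Condorcet winner.

Plan B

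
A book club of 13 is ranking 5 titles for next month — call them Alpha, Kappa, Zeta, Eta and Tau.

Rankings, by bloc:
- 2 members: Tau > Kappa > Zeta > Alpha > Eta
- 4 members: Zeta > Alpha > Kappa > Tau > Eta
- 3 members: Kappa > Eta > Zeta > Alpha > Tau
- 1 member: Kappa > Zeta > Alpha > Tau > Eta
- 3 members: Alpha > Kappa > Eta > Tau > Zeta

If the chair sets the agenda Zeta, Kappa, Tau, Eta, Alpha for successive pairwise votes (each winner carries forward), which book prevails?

Round 1: Zeta vs Kappa — 4–9, Kappa advances.
Round 2: Kappa vs Tau — 11–2, Kappa advances.
Round 3: Kappa vs Eta — 13–0, Kappa advances.
Round 4: Kappa vs Alpha — 6–7, Alpha advances.
The agenda winner is Alpha.

Alpha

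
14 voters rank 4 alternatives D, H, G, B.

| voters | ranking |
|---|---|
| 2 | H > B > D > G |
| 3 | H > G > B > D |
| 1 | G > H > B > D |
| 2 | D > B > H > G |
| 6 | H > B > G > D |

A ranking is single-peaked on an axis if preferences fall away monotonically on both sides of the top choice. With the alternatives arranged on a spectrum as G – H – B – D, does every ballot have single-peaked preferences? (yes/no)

Axis positions: G=1, H=2, B=3, D=4.
Group 1 (peak H at position 2): ranking walks positions 2-3-4-1, expanding outward from the peak — single-peaked.
Group 2 (peak H at position 2): ranking walks positions 2-1-3-4, expanding outward from the peak — single-peaked.
Group 3 (peak G at position 1): ranking walks positions 1-2-3-4, expanding outward from the peak — single-peaked.
Group 4 (peak D at position 4): ranking walks positions 4-3-2-1, expanding outward from the peak — single-peaked.
Group 5 (peak H at position 2): ranking walks positions 2-3-1-4, expanding outward from the peak — single-peaked.
Every ranking is single-peaked on this axis.

yes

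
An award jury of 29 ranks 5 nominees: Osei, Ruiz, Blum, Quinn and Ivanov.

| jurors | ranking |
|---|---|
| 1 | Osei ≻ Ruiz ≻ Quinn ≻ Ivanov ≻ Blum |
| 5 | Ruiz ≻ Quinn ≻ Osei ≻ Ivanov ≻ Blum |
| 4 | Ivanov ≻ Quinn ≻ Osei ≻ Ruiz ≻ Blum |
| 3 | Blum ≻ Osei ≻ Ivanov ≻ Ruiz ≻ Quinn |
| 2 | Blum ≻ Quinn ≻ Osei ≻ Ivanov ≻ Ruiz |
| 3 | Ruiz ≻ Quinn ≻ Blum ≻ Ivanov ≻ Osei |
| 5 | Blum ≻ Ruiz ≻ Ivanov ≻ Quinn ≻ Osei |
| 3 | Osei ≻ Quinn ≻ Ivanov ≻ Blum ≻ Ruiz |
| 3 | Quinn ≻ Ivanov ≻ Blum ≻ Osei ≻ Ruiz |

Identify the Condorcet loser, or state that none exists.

none

Pairwise majorities:
Osei vs Ruiz: Osei, 16–13.
Osei vs Blum: Blum, 16–13.
Osei vs Quinn: Quinn wins 22–7.
Osei vs Ivanov: Ivanov, 15–14.
Ruiz vs Blum: Ruiz preferred on 1+5+4+3 = 13 ballots; Blum wins 16–13.
Ruiz vs Quinn: Ruiz preferred on 1+5+3+3+5 = 17 ballots; Ruiz wins 17–12.
Ruiz–Ivanov: Ivanov 15–14.
Blum vs Quinn: 10 to 19, Quinn.
Blum vs Ivanov: Ivanov wins 16–13.
Quinn vs Ivanov: Quinn is ranked higher on 1+5+2+3+3+3 = 17 ballots, Ivanov on 12. Quinn wins 17–12.
Every nominee wins at least one matchup (Osei beats Ruiz; Ruiz beats Quinn; Blum beats Osei; Quinn beats Osei; Ivanov beats Osei), so there is no Condorcet loser.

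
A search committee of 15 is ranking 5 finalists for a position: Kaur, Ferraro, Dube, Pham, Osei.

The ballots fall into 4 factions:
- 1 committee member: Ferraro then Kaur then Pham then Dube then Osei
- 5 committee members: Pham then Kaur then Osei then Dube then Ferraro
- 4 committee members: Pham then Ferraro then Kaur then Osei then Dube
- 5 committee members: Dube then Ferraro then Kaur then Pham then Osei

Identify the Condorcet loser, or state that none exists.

Head-to-head results (15 committee members):
Kaur vs Ferraro: 5 for Kaur, 10 for Ferraro — Ferraro by 10–5.
Kaur vs Dube: Kaur is ranked higher on 1+5+4 = 10 ballots, Dube on 5. Kaur wins 10–5.
Kaur vs Pham: Pham, 9–6.
Kaur vs Osei: 15 to 0, Kaur.
Ferraro vs Dube: Ferraro preferred on 1+4 = 5 ballots; Dube wins 10–5.
Ferraro vs Pham: 1+5 = 6 for Ferraro, 9 for Pham — Pham by 9–6.
Ferraro vs Osei: Ferraro preferred on 1+4+5 = 10 ballots; Ferraro wins 10–5.
Dube vs Pham: Pham wins 10–5.
Dube–Osei: Osei 9–6.
Pham vs Osei: Pham, 15–0.
Every candidate wins at least one matchup (Kaur beats Dube; Ferraro beats Kaur; Dube beats Ferraro; Pham beats Kaur; Osei beats Dube), so there is no Condorcet loser.

none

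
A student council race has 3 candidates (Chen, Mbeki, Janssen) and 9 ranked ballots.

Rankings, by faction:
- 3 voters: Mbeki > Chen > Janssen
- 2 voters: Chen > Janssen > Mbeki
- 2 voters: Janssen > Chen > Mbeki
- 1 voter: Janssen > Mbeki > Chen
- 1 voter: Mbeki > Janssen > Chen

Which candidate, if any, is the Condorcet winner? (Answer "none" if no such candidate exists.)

Head-to-head results (9 voters):
Chen vs Mbeki: Mbeki wins 5–4.
Chen–Janssen: Chen 5–4.
Mbeki vs Janssen: Janssen, 5–4.
Every candidate loses at least once (Chen loses to Mbeki; Mbeki loses to Janssen; Janssen loses to Chen). The majority relation contains the cycle Chen beats Janssen beats Mbeki beats Chen, so there is no Condorcet winner.

none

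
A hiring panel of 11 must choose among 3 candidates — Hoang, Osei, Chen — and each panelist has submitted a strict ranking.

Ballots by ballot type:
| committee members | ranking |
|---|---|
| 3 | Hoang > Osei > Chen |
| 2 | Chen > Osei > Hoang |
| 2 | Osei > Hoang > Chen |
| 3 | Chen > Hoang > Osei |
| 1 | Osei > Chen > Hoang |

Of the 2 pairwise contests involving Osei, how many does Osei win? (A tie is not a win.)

Osei against each rival (11 committee members):
Osei vs Hoang: Osei is ranked higher on 2+2+1 = 5 ballots, Hoang on 6. Hoang wins 6–5.
Osei vs Chen: 3+2+1 = 6 for Osei, 5 for Chen — Osei by 6–5.
Osei beats Chen; loses to Hoang — 1 pairwise win.

1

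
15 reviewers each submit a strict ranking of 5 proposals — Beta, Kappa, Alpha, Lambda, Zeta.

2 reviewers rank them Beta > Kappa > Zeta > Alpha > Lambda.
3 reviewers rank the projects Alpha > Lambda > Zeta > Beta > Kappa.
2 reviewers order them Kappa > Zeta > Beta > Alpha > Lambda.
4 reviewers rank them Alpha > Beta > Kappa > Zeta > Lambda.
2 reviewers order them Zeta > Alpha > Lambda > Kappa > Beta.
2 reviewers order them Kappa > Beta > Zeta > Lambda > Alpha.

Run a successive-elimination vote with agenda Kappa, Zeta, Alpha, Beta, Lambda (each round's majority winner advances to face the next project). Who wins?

Alpha

Round 1: Kappa vs Zeta — 10–5, Kappa advances.
Round 2: Kappa vs Alpha — 6–9, Alpha advances.
Round 3: Alpha vs Beta — 9–6, Alpha advances.
Round 4: Alpha vs Lambda — 13–2, Alpha advances.
Alpha survives the agenda.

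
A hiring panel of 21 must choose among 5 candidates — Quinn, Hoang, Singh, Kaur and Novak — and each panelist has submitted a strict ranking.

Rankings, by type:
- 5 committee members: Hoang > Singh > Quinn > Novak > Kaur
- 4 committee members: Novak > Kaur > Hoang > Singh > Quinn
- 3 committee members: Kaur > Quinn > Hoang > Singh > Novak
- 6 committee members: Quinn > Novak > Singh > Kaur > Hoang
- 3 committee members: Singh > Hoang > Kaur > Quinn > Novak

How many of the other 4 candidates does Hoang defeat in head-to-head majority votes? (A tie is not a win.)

3

Hoang against each rival (21 committee members):
Hoang vs Quinn: Hoang is ranked higher on 5+4+3 = 12 ballots, Quinn on 9. Hoang wins 12–9.
Hoang vs Singh: 12 to 9, Hoang.
Hoang vs Kaur: Kaur, 13–8.
Hoang–Novak: Hoang 11–10.
Hoang beats Quinn, Singh, Novak; loses to Kaur — 3 pairwise wins.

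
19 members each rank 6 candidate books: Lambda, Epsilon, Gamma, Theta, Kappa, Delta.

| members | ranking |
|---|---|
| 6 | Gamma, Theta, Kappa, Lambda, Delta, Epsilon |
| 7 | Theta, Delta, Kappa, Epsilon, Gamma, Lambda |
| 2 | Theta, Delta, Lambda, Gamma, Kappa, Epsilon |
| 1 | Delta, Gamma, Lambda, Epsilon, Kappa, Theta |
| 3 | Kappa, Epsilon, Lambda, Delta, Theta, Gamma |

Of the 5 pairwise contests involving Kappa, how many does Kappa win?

Kappa against each rival (19 members):
Kappa vs Lambda: 16 to 3, Kappa.
Kappa vs Epsilon: Kappa preferred on 6+7+2+3 = 18 ballots; Kappa wins 18–1.
Kappa vs Gamma: Kappa preferred on 7+3 = 10 ballots; Kappa wins 10–9.
Kappa vs Theta: Theta, 15–4.
Kappa vs Delta: Delta, 10–9.
Kappa beats Lambda, Epsilon, Gamma; loses to Theta, Delta — 3 pairwise wins.

3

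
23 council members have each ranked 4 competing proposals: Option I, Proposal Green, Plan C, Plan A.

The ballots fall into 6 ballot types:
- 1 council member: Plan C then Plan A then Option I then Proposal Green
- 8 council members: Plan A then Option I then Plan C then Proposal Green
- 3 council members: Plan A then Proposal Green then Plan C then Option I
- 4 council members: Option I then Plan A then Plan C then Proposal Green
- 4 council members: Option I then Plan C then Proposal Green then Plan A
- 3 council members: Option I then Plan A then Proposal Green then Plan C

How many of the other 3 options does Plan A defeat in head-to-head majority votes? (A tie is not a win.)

3

Plan A against each rival (23 council members):
Plan A vs Option I: Plan A wins 12–11.
Plan A vs Proposal Green: 19 to 4, Plan A.
Plan A vs Plan C: Plan A, 18–5.
Plan A beats Option I, Proposal Green, Plan C — 3 pairwise wins.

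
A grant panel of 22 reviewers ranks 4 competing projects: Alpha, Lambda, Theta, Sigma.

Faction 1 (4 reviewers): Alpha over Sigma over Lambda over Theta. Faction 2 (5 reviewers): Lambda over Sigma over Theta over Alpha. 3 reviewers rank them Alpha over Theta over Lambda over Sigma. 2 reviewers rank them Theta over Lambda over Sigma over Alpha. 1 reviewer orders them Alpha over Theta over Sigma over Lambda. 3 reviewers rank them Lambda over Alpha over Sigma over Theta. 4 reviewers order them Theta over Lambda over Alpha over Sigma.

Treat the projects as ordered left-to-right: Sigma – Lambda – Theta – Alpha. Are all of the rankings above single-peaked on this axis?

no

Axis positions: Sigma=1, Lambda=2, Theta=3, Alpha=4.
Faction 1: ranking walks positions 4-1-2-3; Sigma is ranked above Theta even though Theta lies between Sigma and the peak Alpha on the axis — preferences dip and rise again. Not single-peaked.
Faction 2 (peak Lambda at position 2): ranking walks positions 2-1-3-4, expanding outward from the peak — single-peaked.
Faction 3 (peak Alpha at position 4): ranking walks positions 4-3-2-1, expanding outward from the peak — single-peaked.
Faction 4 (peak Theta at position 3): ranking walks positions 3-2-1-4, expanding outward from the peak — single-peaked.
Faction 5: ranking walks positions 4-3-1-2; Sigma is ranked above Lambda even though Lambda lies between Sigma and the peak Alpha on the axis — preferences dip and rise again. Not single-peaked.
Faction 6: ranking walks positions 2-4-1-3; Alpha is ranked above Theta even though Theta lies between Alpha and the peak Lambda on the axis — preferences dip and rise again. Not single-peaked.
Faction 7 (peak Theta at position 3): ranking walks positions 3-2-4-1, expanding outward from the peak — single-peaked.
Faction 1 violates single-peakedness, so the profile is not single-peaked on this axis.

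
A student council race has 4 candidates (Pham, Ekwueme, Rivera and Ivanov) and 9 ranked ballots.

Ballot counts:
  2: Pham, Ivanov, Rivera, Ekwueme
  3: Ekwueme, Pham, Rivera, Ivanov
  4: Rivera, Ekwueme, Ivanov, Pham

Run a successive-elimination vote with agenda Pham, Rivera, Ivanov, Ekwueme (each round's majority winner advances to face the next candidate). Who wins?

Round 1: Pham vs Rivera — 5–4, Pham advances.
Round 2: Pham vs Ivanov — 5–4, Pham advances.
Round 3: Pham vs Ekwueme — 2–7, Ekwueme advances.
The agenda winner is Ekwueme.

Ekwueme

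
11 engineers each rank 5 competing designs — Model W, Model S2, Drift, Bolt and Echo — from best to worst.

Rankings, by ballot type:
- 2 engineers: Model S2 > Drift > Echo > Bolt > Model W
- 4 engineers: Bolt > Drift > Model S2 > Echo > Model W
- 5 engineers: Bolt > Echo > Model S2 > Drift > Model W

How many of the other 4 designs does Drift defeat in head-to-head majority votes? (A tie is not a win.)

Drift against each rival (11 engineers):
Drift–Model W: Drift 11–0.
Drift vs Model S2: 4 for Drift, 7 for Model S2 — Model S2 by 7–4.
Drift vs Bolt: Bolt, 9–2.
Drift vs Echo: Drift wins 6–5.
Drift beats Model W, Echo; loses to Model S2, Bolt — 2 pairwise wins.

2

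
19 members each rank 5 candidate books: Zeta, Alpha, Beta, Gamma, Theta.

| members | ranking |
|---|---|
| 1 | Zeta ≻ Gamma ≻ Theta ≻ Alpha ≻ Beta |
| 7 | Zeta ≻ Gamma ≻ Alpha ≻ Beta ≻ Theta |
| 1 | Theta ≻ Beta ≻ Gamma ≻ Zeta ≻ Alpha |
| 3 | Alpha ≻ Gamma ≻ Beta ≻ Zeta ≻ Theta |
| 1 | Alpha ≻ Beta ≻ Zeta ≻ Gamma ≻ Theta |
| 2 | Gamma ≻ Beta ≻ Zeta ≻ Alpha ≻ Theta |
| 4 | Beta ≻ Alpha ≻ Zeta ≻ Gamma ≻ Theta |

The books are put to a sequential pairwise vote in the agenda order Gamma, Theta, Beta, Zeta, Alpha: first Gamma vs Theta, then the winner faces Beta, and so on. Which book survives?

Round 1: Gamma vs Theta — 18–1, Gamma advances.
Round 2: Gamma vs Beta — 13–6, Gamma advances.
Round 3: Gamma vs Zeta — 6–13, Zeta advances.
Round 4: Zeta vs Alpha — 11–8, Zeta advances.
The agenda winner is Zeta.

Zeta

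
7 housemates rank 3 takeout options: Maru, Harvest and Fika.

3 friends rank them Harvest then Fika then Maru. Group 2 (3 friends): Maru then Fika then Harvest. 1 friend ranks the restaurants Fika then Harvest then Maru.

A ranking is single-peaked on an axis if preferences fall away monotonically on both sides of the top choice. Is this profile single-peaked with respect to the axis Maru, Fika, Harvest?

Axis positions: Maru=1, Fika=2, Harvest=3.
Group 1 (peak Harvest at position 3): ranking walks positions 3-2-1, expanding outward from the peak — single-peaked.
Group 2 (peak Maru at position 1): ranking walks positions 1-2-3, expanding outward from the peak — single-peaked.
Group 3 (peak Fika at position 2): ranking walks positions 2-3-1, expanding outward from the peak — single-peaked.
Every ranking is single-peaked on this axis.

yes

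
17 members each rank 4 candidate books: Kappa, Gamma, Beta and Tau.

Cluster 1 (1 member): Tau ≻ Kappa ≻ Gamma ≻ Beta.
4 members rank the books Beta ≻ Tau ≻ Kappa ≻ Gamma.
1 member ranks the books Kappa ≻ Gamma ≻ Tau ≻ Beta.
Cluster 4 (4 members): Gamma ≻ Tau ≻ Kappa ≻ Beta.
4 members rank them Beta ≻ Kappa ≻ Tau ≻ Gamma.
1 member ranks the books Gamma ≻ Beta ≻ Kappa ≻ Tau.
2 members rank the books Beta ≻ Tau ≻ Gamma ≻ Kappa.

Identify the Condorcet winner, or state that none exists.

Beta

Pairwise majorities:
Kappa vs Gamma: 1+4+1+4 = 10 for Kappa, 7 for Gamma — Kappa by 10–7.
Kappa vs Beta: Kappa is ranked higher on 1+1+4 = 6 ballots, Beta on 11. Beta wins 11–6.
Kappa vs Tau: Kappa is ranked higher on 1+4+1 = 6 ballots, Tau on 11. Tau wins 11–6.
Gamma vs Beta: Gamma is ranked higher on 1+1+4+1 = 7 ballots, Beta on 10. Beta wins 10–7.
Gamma vs Tau: 6 to 11, Tau.
Beta vs Tau: 11 to 6, Beta.
Beta beats each of Kappa, Gamma, Tau — Beta is the Condorcet winner.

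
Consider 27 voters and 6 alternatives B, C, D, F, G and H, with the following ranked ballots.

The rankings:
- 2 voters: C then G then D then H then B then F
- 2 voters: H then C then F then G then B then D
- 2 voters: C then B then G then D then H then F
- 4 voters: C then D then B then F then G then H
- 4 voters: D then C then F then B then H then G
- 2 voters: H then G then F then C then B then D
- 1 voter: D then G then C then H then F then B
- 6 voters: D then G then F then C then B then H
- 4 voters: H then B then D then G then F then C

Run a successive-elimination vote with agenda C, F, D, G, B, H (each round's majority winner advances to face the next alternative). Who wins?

D

Round 1: C vs F — 15–12, C advances.
Round 2: C vs D — 12–15, D advances.
Round 3: D vs G — 19–8, D advances.
Round 4: D vs B — 17–10, D advances.
Round 5: D vs H — 19–8, D advances.
D survives the agenda.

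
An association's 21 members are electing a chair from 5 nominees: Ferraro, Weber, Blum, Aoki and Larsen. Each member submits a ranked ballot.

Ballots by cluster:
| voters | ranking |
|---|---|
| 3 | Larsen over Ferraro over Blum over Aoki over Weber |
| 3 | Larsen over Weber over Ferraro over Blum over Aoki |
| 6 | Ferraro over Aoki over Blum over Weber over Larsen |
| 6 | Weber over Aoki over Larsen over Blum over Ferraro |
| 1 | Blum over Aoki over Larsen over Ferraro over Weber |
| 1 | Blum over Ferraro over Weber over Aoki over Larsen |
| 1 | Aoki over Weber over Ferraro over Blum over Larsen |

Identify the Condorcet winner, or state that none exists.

Head-to-head results (21 voters):
Ferraro vs Weber: 11 to 10, Ferraro.
Ferraro–Blum: Ferraro 13–8.
Ferraro–Aoki: Ferraro 13–8.
Ferraro vs Larsen: 8 to 13, Larsen.
Weber vs Blum: Blum wins 11–10.
Weber vs Aoki: Aoki wins 11–10.
Weber–Larsen: Weber 14–7.
Blum vs Aoki: Aoki wins 13–8.
Blum vs Larsen: 9 to 12, Larsen.
Aoki vs Larsen: Aoki wins 15–6.
Each candidate drops at least one matchup (Ferraro loses to Larsen; Weber loses to Ferraro; Blum loses to Ferraro; Aoki loses to Ferraro; Larsen loses to Weber); the cycle Ferraro → Weber → Larsen → Ferraro rules out a Condorcet winner.

none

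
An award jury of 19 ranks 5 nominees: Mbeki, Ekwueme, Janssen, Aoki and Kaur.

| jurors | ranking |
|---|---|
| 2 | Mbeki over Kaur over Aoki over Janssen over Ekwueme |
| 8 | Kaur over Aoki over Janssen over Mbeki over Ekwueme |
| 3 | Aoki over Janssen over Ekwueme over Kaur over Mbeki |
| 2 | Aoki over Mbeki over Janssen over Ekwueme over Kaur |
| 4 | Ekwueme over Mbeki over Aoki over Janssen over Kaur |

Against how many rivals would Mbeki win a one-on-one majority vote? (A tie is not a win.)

Mbeki against each rival (19 jurors):
Mbeki vs Ekwueme: Mbeki, 12–7.
Mbeki vs Janssen: 8 to 11, Janssen.
Mbeki vs Aoki: 6 to 13, Aoki.
Mbeki vs Kaur: Kaur, 11–8.
Mbeki beats Ekwueme; loses to Janssen, Aoki, Kaur — 1 pairwise win.

1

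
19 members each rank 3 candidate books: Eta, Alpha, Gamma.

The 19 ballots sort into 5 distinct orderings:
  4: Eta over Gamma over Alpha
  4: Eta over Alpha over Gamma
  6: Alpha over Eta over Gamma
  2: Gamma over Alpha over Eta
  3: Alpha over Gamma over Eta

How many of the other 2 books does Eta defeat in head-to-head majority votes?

Eta against each rival (19 members):
Eta vs Alpha: Eta is ranked higher on 4+4 = 8 ballots, Alpha on 11. Alpha wins 11–8.
Eta vs Gamma: 14 to 5, Eta.
Eta beats Gamma; loses to Alpha — 1 pairwise win.

1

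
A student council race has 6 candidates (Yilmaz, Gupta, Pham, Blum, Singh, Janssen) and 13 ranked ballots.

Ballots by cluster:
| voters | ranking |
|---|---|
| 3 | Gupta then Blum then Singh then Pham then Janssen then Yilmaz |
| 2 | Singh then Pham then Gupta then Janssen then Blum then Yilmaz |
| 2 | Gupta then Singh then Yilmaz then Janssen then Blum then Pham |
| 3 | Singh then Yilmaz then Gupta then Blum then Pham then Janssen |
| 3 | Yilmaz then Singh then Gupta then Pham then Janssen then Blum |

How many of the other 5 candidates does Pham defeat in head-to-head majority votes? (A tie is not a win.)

Pham against each rival (13 voters):
Pham vs Yilmaz: Yilmaz wins 8–5.
Pham vs Gupta: 2 for Pham, 11 for Gupta — Gupta by 11–2.
Pham vs Blum: 5 to 8, Blum.
Pham vs Singh: Singh, 13–0.
Pham vs Janssen: 11 to 2, Pham.
Pham beats Janssen; loses to Yilmaz, Gupta, Blum, Singh — 1 pairwise win.

1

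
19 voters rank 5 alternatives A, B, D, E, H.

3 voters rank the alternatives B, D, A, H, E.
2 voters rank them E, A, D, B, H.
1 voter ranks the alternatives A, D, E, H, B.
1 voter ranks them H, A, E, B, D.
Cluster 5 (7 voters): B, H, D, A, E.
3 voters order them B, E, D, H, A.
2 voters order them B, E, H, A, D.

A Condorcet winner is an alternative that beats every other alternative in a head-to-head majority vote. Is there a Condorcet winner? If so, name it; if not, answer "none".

B

Head-to-head results (19 voters):
A vs B: B, 15–4.
A–D: D 13–6.
A vs E: A, 12–7.
A vs H: H, 13–6.
B vs D: B wins 16–3.
B vs E: B, 15–4.
B vs H: B wins 17–2.
D vs E: D, 11–8.
D vs H: H wins 10–9.
E vs H: H wins 11–8.
B beats each of A, D, E, H — B is the Condorcet winner.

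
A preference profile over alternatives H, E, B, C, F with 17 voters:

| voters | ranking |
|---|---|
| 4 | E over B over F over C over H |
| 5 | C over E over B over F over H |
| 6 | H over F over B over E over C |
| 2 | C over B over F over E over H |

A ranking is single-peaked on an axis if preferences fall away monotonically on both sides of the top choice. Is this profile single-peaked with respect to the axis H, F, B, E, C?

Axis positions: H=1, F=2, B=3, E=4, C=5.
Group 1 (peak E at position 4): ranking walks positions 4-3-2-5-1, expanding outward from the peak — single-peaked.
Group 2 (peak C at position 5): ranking walks positions 5-4-3-2-1, expanding outward from the peak — single-peaked.
Group 3 (peak H at position 1): ranking walks positions 1-2-3-4-5, expanding outward from the peak — single-peaked.
Group 4: ranking walks positions 5-3-2-4-1; B is ranked above E even though E lies between B and the peak C on the axis — preferences dip and rise again. Not single-peaked.
Group 4 violates single-peakedness, so the profile is not single-peaked on this axis.

no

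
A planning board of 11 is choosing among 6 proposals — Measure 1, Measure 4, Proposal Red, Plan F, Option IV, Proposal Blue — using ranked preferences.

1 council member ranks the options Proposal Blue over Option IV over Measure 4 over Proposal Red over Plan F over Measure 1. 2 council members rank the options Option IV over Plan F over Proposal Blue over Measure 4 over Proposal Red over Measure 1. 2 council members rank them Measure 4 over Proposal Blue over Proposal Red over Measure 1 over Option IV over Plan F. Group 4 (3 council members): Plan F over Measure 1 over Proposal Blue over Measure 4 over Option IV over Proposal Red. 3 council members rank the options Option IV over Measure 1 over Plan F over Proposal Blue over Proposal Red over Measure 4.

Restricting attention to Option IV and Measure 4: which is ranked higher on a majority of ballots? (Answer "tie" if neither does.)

Option IV

Ballots ranking Option IV above Measure 4: 1 + 2 + 3 = 6.
Ballots ranking Measure 4 above Option IV: 11 − 6 = 5.
Option IV wins the head-to-head 6–5.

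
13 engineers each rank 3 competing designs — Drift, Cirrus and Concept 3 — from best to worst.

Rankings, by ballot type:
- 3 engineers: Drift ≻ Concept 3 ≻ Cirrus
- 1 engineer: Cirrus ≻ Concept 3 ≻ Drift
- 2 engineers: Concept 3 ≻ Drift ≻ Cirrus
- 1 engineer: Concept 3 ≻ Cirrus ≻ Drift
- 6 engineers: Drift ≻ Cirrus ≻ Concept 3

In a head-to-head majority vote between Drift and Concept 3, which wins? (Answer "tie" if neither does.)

Drift

Ballots ranking Drift above Concept 3: 3 + 6 = 9.
Ballots ranking Concept 3 above Drift: 13 − 9 = 4.
Drift wins the head-to-head 9–4.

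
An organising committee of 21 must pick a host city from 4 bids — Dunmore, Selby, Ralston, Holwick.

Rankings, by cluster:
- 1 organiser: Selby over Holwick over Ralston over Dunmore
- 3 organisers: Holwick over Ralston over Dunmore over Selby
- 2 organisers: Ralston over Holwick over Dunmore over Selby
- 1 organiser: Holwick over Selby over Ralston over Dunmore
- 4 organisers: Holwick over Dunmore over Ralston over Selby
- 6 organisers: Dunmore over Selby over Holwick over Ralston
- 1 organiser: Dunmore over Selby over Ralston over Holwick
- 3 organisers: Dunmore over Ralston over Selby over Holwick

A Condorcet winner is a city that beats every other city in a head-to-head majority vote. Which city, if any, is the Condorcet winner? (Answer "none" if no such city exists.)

none

Pairwise majorities:
Dunmore–Selby: Dunmore 19–2.
Dunmore–Ralston: Dunmore 14–7.
Dunmore vs Holwick: Holwick, 11–10.
Selby–Ralston: Ralston 12–9.
Selby–Holwick: Selby 11–10.
Ralston–Holwick: Holwick 15–6.
Each city drops at least one matchup (Dunmore loses to Holwick; Selby loses to Dunmore; Ralston loses to Dunmore; Holwick loses to Selby); the cycle Dunmore → Selby → Holwick → Dunmore rules out a Condorcet winner.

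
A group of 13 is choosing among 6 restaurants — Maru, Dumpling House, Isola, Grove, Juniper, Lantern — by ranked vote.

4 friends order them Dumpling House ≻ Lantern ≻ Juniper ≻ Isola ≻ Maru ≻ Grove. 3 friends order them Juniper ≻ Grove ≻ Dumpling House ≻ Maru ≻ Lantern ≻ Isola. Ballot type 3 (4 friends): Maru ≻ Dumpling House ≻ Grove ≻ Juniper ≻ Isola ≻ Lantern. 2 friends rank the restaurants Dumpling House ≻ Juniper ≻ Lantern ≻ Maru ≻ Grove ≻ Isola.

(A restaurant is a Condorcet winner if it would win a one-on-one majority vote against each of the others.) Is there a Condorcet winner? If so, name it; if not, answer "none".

Head-to-head results (13 friends):
Maru vs Dumpling House: Dumpling House, 9–4.
Maru vs Isola: Maru, 9–4.
Maru–Grove: Maru 10–3.
Maru–Juniper: Juniper 9–4.
Maru vs Lantern: Maru, 7–6.
Dumpling House–Isola: Dumpling House 13–0.
Dumpling House vs Grove: Dumpling House, 10–3.
Dumpling House vs Juniper: Dumpling House wins 10–3.
Dumpling House vs Lantern: Dumpling House, 13–0.
Isola vs Grove: Grove wins 9–4.
Isola vs Juniper: Juniper, 13–0.
Isola vs Lantern: Lantern, 9–4.
Grove vs Juniper: Juniper, 9–4.
Grove–Lantern: Grove 7–6.
Juniper–Lantern: Juniper 9–4.
Dumpling House defeats every rival head-to-head and is the Condorcet winner.

Dumpling House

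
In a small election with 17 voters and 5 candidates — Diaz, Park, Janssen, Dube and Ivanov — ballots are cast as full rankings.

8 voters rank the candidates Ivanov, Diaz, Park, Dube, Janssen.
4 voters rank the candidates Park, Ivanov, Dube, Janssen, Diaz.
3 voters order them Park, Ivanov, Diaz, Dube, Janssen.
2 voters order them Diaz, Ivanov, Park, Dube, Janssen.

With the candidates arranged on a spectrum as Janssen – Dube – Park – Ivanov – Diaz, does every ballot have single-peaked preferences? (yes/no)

yes

Axis positions: Janssen=1, Dube=2, Park=3, Ivanov=4, Diaz=5.
Ballot type 1 (peak Ivanov at position 4): ranking walks positions 4-5-3-2-1, expanding outward from the peak — single-peaked.
Ballot type 2 (peak Park at position 3): ranking walks positions 3-4-2-1-5, expanding outward from the peak — single-peaked.
Ballot type 3 (peak Park at position 3): ranking walks positions 3-4-5-2-1, expanding outward from the peak — single-peaked.
Ballot type 4 (peak Diaz at position 5): ranking walks positions 5-4-3-2-1, expanding outward from the peak — single-peaked.
Every ranking is single-peaked on this axis.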